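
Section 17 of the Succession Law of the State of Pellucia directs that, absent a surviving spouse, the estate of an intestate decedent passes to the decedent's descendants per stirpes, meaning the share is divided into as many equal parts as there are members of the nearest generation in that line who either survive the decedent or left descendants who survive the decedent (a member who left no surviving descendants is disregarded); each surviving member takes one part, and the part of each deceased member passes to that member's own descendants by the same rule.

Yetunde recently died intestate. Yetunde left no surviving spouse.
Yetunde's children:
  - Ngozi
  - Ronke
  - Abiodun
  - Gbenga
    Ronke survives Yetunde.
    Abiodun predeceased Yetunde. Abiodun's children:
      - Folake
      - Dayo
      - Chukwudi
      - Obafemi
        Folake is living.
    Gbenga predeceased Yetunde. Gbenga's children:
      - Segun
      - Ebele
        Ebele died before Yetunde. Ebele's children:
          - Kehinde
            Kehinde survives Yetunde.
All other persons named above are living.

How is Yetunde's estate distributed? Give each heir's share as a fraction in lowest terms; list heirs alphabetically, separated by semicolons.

Chukwudi 1/16; Dayo 1/16; Folake 1/16; Kehinde 1/8; Ngozi 1/4; Obafemi 1/16; Ronke 1/4; Segun 1/8

There is no surviving spouse, so the entire estate passes to Yetunde's descendants per stirpes.
The estate is divided into 4 equal shares of 1/4 among Ngozi, Ronke, Abiodun, Gbenga.
Ngozi is living and takes 1/4.
Ronke is living and takes 1/4.
Abiodun predeceased; the 1/4 allotted to Abiodun's branch passes to Abiodun's issue by representation.
The 1/4 is divided into 4 equal shares of 1/16 among Folake, Dayo, Chukwudi, Obafemi.
Folake is living and takes 1/16.
Dayo is living and takes 1/16.
Chukwudi is living and takes 1/16.
Obafemi is living and takes 1/16.
Gbenga predeceased; the 1/4 allotted to Gbenga's branch passes to Gbenga's issue by representation.
The 1/4 is divided into 2 equal shares of 1/8 among Segun, Ebele.
Segun is living and takes 1/8.
Ebele predeceased; the 1/8 allotted to Ebele's branch passes to Ebele's issue by representation.
Kehinde is the sole taker at this level and receives the full 1/8.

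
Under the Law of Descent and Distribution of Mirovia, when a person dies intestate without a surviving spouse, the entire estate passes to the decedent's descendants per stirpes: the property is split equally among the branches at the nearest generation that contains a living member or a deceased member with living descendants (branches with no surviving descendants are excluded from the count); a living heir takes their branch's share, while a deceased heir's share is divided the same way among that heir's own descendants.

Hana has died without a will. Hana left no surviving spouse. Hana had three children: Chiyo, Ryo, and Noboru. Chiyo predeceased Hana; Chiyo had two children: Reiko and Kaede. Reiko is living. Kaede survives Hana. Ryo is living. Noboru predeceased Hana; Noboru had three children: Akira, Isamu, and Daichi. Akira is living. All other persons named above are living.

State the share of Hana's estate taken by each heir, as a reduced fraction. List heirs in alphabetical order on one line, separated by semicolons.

Akira 1/9; Daichi 1/9; Isamu 1/9; Kaede 1/6; Reiko 1/6; Ryo 1/3

There is no surviving spouse, so the entire estate passes to Hana's descendants per stirpes.
The estate is divided into 3 equal shares of 1/3 among Chiyo, Ryo, Noboru.
Chiyo predeceased; the 1/3 allotted to Chiyo's branch passes to Chiyo's issue by representation.
The 1/3 is divided into 2 equal shares of 1/6 among Reiko, Kaede.
Reiko is living and takes 1/6.
Kaede is living and takes 1/6.
Ryo is living and takes 1/3.
Noboru predeceased; the 1/3 allotted to Noboru's branch passes to Noboru's issue by representation.
The 1/3 is divided into 3 equal shares of 1/9 among Akira, Isamu, Daichi.
Akira is living and takes 1/9.
Isamu is living and takes 1/9.
Daichi is living and takes 1/9.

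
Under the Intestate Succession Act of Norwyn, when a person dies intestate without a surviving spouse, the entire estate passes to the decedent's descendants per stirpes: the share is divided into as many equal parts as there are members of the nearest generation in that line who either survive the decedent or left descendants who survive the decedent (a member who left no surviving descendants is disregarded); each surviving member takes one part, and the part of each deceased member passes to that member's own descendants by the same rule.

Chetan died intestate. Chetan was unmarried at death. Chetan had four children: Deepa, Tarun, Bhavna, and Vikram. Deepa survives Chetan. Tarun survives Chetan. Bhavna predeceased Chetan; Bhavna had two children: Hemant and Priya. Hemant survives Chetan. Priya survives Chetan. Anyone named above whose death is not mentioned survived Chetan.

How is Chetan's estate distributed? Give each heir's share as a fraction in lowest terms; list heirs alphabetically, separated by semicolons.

Deepa 1/4; Hemant 1/8; Priya 1/8; Tarun 1/4; Vikram 1/4

There is no surviving spouse, so the entire estate passes to Chetan's descendants per stirpes.
The estate is divided into 4 equal shares of 1/4 among Deepa, Tarun, Bhavna, Vikram.
Deepa is living and takes 1/4.
Tarun is living and takes 1/4.
Bhavna predeceased; the 1/4 allotted to Bhavna's branch passes to Bhavna's issue by representation.
The 1/4 is divided into 2 equal shares of 1/8 among Hemant, Priya.
Hemant is living and takes 1/8.
Priya is living and takes 1/8.
Vikram is living and takes 1/4.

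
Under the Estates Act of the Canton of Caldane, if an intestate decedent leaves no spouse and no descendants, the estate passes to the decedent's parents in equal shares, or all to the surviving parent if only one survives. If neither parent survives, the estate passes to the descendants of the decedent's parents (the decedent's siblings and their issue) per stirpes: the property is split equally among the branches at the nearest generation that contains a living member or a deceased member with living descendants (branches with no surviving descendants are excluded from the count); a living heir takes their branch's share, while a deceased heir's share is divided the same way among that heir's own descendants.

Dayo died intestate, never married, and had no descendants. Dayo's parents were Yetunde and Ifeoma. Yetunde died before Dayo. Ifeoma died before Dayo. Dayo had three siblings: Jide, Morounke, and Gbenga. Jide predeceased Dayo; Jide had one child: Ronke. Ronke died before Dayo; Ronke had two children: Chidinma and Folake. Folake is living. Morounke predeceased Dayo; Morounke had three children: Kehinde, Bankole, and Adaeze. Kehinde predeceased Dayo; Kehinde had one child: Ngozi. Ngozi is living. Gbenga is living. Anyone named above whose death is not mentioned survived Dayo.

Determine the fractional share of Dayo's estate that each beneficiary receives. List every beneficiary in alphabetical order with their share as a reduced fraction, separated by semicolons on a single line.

Neither parent survives and there are no descendants, so the estate passes to Dayo's siblings and their issue per stirpes.
The estate is divided into 3 equal shares of 1/3 among Jide, Morounke, Gbenga.
Jide predeceased; the 1/3 allotted to Jide's branch passes to Jide's issue by representation.
Ronke's line is the sole branch at this level, so the full 1/3 passes to Ronke's issue by representation.
The 1/3 is divided into 2 equal shares of 1/6 among Chidinma, Folake.
Chidinma is living and takes 1/6.
Folake is living and takes 1/6.
Morounke predeceased; the 1/3 allotted to Morounke's branch passes to Morounke's issue by representation.
The 1/3 is divided into 3 equal shares of 1/9 among Kehinde, Bankole, Adaeze.
Kehinde predeceased; the 1/9 allotted to Kehinde's branch passes to Kehinde's issue by representation.
Ngozi is the sole taker at this level and receives the full 1/9.
Bankole is living and takes 1/9.
Adaeze is living and takes 1/9.
Gbenga is living and takes 1/3.

Adaeze 1/9; Bankole 1/9; Chidinma 1/6; Folake 1/6; Gbenga 1/3; Ngozi 1/9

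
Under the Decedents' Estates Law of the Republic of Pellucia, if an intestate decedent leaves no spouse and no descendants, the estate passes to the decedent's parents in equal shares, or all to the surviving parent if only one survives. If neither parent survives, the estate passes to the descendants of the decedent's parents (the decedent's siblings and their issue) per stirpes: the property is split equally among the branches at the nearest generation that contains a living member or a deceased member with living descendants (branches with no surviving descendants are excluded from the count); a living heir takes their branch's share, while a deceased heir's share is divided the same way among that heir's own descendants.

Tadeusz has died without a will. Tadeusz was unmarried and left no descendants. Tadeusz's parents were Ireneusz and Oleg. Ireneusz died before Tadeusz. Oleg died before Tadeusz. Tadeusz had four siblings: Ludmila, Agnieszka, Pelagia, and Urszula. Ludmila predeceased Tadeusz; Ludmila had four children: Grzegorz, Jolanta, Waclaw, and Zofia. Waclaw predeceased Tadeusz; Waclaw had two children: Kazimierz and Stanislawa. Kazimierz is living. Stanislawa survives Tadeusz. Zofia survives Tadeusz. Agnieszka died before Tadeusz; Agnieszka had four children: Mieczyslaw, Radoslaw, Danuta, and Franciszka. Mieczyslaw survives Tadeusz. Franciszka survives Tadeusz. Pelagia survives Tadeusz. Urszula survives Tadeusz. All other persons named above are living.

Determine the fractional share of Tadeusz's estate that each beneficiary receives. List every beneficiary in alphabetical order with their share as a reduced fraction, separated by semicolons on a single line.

Danuta 1/16; Franciszka 1/16; Grzegorz 1/16; Jolanta 1/16; Kazimierz 1/32; Mieczyslaw 1/16; Pelagia 1/4; Radoslaw 1/16; Stanislawa 1/32; Urszula 1/4; Zofia 1/16

Neither parent survives and there are no descendants, so the estate passes to Tadeusz's siblings and their issue per stirpes.
The estate is divided into 4 equal shares of 1/4 among Ludmila, Agnieszka, Pelagia, Urszula.
Ludmila predeceased; the 1/4 allotted to Ludmila's branch passes to Ludmila's issue by representation.
The 1/4 is divided into 4 equal shares of 1/16 among Grzegorz, Jolanta, Waclaw, Zofia.
Grzegorz is living and takes 1/16.
Jolanta is living and takes 1/16.
Waclaw predeceased; the 1/16 allotted to Waclaw's branch passes to Waclaw's issue by representation.
The 1/16 is divided into 2 equal shares of 1/32 among Kazimierz, Stanislawa.
Kazimierz is living and takes 1/32.
Stanislawa is living and takes 1/32.
Zofia is living and takes 1/16.
Agnieszka predeceased; the 1/4 allotted to Agnieszka's branch passes to Agnieszka's issue by representation.
The 1/4 is divided into 4 equal shares of 1/16 among Mieczyslaw, Radoslaw, Danuta, Franciszka.
Mieczyslaw is living and takes 1/16.
Radoslaw is living and takes 1/16.
Danuta is living and takes 1/16.
Franciszka is living and takes 1/16.
Pelagia is living and takes 1/4.
Urszula is living and takes 1/4.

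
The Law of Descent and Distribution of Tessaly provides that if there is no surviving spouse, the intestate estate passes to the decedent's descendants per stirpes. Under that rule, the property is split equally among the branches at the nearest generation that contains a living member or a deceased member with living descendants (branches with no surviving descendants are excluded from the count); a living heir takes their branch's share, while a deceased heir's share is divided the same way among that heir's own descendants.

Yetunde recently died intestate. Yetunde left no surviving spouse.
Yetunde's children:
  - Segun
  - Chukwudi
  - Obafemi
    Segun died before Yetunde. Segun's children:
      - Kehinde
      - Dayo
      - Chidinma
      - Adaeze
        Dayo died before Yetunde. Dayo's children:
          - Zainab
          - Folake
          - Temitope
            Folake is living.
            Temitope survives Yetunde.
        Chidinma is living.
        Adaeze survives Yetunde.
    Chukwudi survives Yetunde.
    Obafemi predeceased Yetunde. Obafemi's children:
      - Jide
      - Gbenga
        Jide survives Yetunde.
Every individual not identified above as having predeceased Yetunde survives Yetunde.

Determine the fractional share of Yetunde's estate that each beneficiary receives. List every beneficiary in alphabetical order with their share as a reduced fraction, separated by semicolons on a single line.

Adaeze 1/12; Chidinma 1/12; Chukwudi 1/3; Folake 1/36; Gbenga 1/6; Jide 1/6; Kehinde 1/12; Temitope 1/36; Zainab 1/36

There is no surviving spouse, so the entire estate passes to Yetunde's descendants per stirpes.
The estate is divided into 3 equal shares of 1/3 among Segun, Chukwudi, Obafemi.
Segun predeceased; the 1/3 allotted to Segun's branch passes to Segun's issue by representation.
The 1/3 is divided into 4 equal shares of 1/12 among Kehinde, Dayo, Chidinma, Adaeze.
Kehinde is living and takes 1/12.
Dayo predeceased; the 1/12 allotted to Dayo's branch passes to Dayo's issue by representation.
The 1/12 is divided into 3 equal shares of 1/36 among Zainab, Folake, Temitope.
Zainab is living and takes 1/36.
Folake is living and takes 1/36.
Temitope is living and takes 1/36.
Chidinma is living and takes 1/12.
Adaeze is living and takes 1/12.
Chukwudi is living and takes 1/3.
Obafemi predeceased; the 1/3 allotted to Obafemi's branch passes to Obafemi's issue by representation.
The 1/3 is divided into 2 equal shares of 1/6 among Jide, Gbenga.
Jide is living and takes 1/6.
Gbenga is living and takes 1/6.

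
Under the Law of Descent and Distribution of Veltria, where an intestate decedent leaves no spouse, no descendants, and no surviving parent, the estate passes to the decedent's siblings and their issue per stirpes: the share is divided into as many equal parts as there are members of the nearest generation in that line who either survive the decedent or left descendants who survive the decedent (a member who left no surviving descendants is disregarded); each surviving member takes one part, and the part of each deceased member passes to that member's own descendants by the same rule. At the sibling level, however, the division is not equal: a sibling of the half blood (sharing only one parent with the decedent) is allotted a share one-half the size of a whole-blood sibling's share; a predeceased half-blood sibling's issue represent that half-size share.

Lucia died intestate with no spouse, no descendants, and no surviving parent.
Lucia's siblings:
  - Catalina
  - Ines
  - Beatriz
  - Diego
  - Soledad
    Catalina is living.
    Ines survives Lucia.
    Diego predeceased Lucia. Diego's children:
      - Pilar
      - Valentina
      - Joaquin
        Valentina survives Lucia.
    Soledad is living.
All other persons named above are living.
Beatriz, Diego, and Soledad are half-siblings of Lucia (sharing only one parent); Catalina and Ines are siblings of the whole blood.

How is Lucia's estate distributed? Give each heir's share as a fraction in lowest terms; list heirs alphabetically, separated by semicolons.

Beatriz 1/7; Catalina 2/7; Ines 2/7; Joaquin 1/21; Pilar 1/21; Soledad 1/7; Valentina 1/21

No spouse, descendants, or parent survives, so the estate passes to Lucia's siblings per stirpes.
Half-blood siblings count for one-half the weight of whole-blood siblings at the initial division.
Dividing 1 in proportion to weights (total weight 7/2): Catalina (weight 1) → 2/7; Ines (weight 1) → 2/7; Beatriz (weight 1/2) → 1/7; Diego (weight 1/2) → 1/7; Soledad (weight 1/2) → 1/7.
Catalina is living and takes 2/7.
Ines is living and takes 2/7.
Beatriz is living and takes 1/7.
Diego predeceased; the 1/7 allotted to Diego's branch passes to Diego's issue by representation.
The 1/7 is divided into 3 equal shares of 1/21 among Pilar, Valentina, Joaquin.
Pilar is living and takes 1/21.
Valentina is living and takes 1/21.
Joaquin is living and takes 1/21.
Soledad is living and takes 1/7.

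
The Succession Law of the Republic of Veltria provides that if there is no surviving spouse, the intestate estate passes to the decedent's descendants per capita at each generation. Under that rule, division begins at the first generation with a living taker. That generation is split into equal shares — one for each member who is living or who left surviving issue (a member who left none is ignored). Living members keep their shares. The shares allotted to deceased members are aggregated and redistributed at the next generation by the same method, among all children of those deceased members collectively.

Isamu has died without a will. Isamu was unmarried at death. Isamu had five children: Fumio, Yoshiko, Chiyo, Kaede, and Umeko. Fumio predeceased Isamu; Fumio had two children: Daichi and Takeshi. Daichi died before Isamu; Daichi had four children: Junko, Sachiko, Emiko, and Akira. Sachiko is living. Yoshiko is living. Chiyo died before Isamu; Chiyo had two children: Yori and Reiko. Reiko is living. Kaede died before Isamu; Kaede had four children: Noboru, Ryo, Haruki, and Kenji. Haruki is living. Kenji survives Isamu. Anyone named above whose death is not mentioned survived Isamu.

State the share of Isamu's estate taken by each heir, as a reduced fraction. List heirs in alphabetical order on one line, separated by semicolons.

Akira 3/160; Emiko 3/160; Haruki 3/40; Junko 3/160; Kenji 3/40; Noboru 3/40; Reiko 3/40; Ryo 3/40; Sachiko 3/160; Takeshi 3/40; Umeko 1/5; Yori 3/40; Yoshiko 1/5

There is no surviving spouse, so the entire estate passes to Isamu's descendants per capita at each generation.
At generation 1 (Fumio, Yoshiko, Chiyo, Kaede, Umeko) there are 5 shares of (1)/5 = 1/5 each.
Living: Yoshiko and Umeko — each takes 1/5.
Deceased: Fumio, Chiyo, and Kaede. Their combined 3/5 is pooled and carried to generation 2.
At generation 2 (Daichi, Takeshi, Yori, Reiko, Noboru, Ryo, Haruki, Kenji) there are 8 shares of (3/5)/8 = 3/40 each.
Living: Takeshi, Yori, Reiko, Noboru, Ryo, Haruki, and Kenji — each takes 3/40.
Deceased: Daichi. That 3/40 share is carried to generation 3.
At generation 3 (Junko, Sachiko, Emiko, Akira) there are 4 shares of (3/40)/4 = 3/160 each.
Living: Junko, Sachiko, Emiko, and Akira — each takes 3/160.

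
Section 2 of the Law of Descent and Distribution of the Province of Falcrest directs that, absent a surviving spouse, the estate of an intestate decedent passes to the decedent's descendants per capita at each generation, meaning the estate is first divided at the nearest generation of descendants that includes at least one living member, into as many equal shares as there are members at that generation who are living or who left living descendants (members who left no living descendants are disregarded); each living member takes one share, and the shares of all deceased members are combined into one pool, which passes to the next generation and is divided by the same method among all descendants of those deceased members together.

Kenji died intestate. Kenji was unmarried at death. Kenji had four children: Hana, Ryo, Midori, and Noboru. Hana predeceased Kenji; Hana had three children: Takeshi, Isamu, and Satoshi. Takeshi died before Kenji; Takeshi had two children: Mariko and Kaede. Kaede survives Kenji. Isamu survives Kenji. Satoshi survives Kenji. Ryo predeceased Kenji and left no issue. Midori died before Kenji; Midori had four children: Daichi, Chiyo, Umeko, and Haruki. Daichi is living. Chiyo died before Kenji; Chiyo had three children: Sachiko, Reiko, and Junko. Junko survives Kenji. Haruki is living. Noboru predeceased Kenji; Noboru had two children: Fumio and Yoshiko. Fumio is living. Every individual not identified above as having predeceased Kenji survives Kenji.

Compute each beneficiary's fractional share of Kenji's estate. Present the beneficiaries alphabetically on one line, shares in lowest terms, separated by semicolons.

There is no surviving spouse, so the entire estate passes to Kenji's descendants per capita at each generation.
No one at generation 1 (Hana, Midori, Noboru) is living; moving to the next generation.
At generation 2 (Takeshi, Isamu, Satoshi, Daichi, Chiyo, Umeko, Haruki, Fumio, Yoshiko) there are 9 shares of (1)/9 = 1/9 each.
Living: Isamu, Satoshi, Daichi, Umeko, Haruki, Fumio, and Yoshiko — each takes 1/9.
Deceased: Takeshi and Chiyo. Their combined 2/9 is pooled and carried to generation 3.
At generation 3 (Mariko, Kaede, Sachiko, Reiko, Junko) there are 5 shares of (2/9)/5 = 2/45 each.
Living: Mariko, Kaede, Sachiko, Reiko, and Junko — each takes 2/45.

Daichi 1/9; Fumio 1/9; Haruki 1/9; Isamu 1/9; Junko 2/45; Kaede 2/45; Mariko 2/45; Reiko 2/45; Sachiko 2/45; Satoshi 1/9; Umeko 1/9; Yoshiko 1/9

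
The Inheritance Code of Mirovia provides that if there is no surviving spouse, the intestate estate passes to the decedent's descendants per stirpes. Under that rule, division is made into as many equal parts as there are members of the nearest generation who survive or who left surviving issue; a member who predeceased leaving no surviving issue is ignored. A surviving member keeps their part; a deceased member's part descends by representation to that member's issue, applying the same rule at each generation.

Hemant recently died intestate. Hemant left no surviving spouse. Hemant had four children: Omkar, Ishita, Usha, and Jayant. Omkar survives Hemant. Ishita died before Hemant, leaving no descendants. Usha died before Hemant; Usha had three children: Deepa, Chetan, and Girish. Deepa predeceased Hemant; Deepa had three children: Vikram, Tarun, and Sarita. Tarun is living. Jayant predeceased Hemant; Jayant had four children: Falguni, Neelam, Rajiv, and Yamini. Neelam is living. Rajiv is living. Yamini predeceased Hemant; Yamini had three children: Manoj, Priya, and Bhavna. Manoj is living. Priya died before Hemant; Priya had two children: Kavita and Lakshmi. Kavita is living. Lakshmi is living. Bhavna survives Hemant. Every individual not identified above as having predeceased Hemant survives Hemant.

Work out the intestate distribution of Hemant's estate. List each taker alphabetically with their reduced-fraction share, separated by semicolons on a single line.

There is no surviving spouse, so the entire estate passes to Hemant's descendants per stirpes.
Ishita left no surviving issue, so that branch lapses and is disregarded.
The estate is divided into 3 equal shares of 1/3 among Omkar, Usha, Jayant.
Omkar is living and takes 1/3.
Usha predeceased; the 1/3 allotted to Usha's branch passes to Usha's issue by representation.
The 1/3 is divided into 3 equal shares of 1/9 among Deepa, Chetan, Girish.
Deepa predeceased; the 1/9 allotted to Deepa's branch passes to Deepa's issue by representation.
The 1/9 is divided into 3 equal shares of 1/27 among Vikram, Tarun, Sarita.
Vikram is living and takes 1/27.
Tarun is living and takes 1/27.
Sarita is living and takes 1/27.
Chetan is living and takes 1/9.
Girish is living and takes 1/9.
Jayant predeceased; the 1/3 allotted to Jayant's branch passes to Jayant's issue by representation.
The 1/3 is divided into 4 equal shares of 1/12 among Falguni, Neelam, Rajiv, Yamini.
Falguni is living and takes 1/12.
Neelam is living and takes 1/12.
Rajiv is living and takes 1/12.
Yamini predeceased; the 1/12 allotted to Yamini's branch passes to Yamini's issue by representation.
The 1/12 is divided into 3 equal shares of 1/36 among Manoj, Priya, Bhavna.
Manoj is living and takes 1/36.
Priya predeceased; the 1/36 allotted to Priya's branch passes to Priya's issue by representation.
The 1/36 is divided into 2 equal shares of 1/72 among Kavita, Lakshmi.
Kavita is living and takes 1/72.
Lakshmi is living and takes 1/72.
Bhavna is living and takes 1/36.

Bhavna 1/36; Chetan 1/9; Falguni 1/12; Girish 1/9; Kavita 1/72; Lakshmi 1/72; Manoj 1/36; Neelam 1/12; Omkar 1/3; Rajiv 1/12; Sarita 1/27; Tarun 1/27; Vikram 1/27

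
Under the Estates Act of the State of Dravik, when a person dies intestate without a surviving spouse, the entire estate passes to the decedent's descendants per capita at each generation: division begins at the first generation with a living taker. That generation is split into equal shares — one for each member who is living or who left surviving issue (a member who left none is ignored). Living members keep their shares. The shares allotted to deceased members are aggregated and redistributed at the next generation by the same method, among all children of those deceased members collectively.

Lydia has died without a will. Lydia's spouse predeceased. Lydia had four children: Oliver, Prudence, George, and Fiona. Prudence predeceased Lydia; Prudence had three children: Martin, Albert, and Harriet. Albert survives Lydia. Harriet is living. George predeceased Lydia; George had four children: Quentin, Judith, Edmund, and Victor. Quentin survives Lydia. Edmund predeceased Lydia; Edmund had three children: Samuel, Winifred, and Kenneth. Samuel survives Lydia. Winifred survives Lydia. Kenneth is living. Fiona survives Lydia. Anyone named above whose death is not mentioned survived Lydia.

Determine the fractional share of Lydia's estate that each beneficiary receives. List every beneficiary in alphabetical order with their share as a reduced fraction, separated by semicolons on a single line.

Albert 1/14; Fiona 1/4; Harriet 1/14; Judith 1/14; Kenneth 1/42; Martin 1/14; Oliver 1/4; Quentin 1/14; Samuel 1/42; Victor 1/14; Winifred 1/42

There is no surviving spouse, so the entire estate passes to Lydia's descendants per capita at each generation.
At generation 1 (Oliver, Prudence, George, Fiona) there are 4 shares of (1)/4 = 1/4 each.
Living: Oliver and Fiona — each takes 1/4.
Deceased: Prudence and George. Their combined 1/2 is pooled and carried to generation 2.
At generation 2 (Martin, Albert, Harriet, Quentin, Judith, Edmund, Victor) there are 7 shares of (1/2)/7 = 1/14 each.
Living: Martin, Albert, Harriet, Quentin, Judith, and Victor — each takes 1/14.
Deceased: Edmund. That 1/14 share is carried to generation 3.
At generation 3 (Samuel, Winifred, Kenneth) there are 3 shares of (1/14)/3 = 1/42 each.
Living: Samuel, Winifred, and Kenneth — each takes 1/42.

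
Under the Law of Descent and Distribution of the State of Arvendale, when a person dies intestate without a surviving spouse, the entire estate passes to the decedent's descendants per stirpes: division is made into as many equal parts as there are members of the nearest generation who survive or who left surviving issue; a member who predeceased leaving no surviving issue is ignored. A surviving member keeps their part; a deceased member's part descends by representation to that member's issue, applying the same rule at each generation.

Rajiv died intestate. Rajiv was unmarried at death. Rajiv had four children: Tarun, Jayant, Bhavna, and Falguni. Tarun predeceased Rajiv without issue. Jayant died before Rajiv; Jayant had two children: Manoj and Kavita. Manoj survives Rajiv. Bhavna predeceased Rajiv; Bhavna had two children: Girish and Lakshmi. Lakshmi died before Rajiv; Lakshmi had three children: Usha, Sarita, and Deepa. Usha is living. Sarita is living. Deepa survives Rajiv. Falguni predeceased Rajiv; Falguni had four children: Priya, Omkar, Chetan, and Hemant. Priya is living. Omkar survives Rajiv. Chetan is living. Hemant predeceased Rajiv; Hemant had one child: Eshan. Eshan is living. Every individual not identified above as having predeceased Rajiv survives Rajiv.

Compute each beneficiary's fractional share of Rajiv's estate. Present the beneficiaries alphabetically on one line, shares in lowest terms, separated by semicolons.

There is no surviving spouse, so the entire estate passes to Rajiv's descendants per stirpes.
Tarun left no surviving issue, so that branch lapses and is disregarded.
The estate is divided into 3 equal shares of 1/3 among Jayant, Bhavna, Falguni.
Jayant predeceased; the 1/3 allotted to Jayant's branch passes to Jayant's issue by representation.
The 1/3 is divided into 2 equal shares of 1/6 among Manoj, Kavita.
Manoj is living and takes 1/6.
Kavita is living and takes 1/6.
Bhavna predeceased; the 1/3 allotted to Bhavna's branch passes to Bhavna's issue by representation.
The 1/3 is divided into 2 equal shares of 1/6 among Girish, Lakshmi.
Girish is living and takes 1/6.
Lakshmi predeceased; the 1/6 allotted to Lakshmi's branch passes to Lakshmi's issue by representation.
The 1/6 is divided into 3 equal shares of 1/18 among Usha, Sarita, Deepa.
Usha is living and takes 1/18.
Sarita is living and takes 1/18.
Deepa is living and takes 1/18.
Falguni predeceased; the 1/3 allotted to Falguni's branch passes to Falguni's issue by representation.
The 1/3 is divided into 4 equal shares of 1/12 among Priya, Omkar, Chetan, Hemant.
Priya is living and takes 1/12.
Omkar is living and takes 1/12.
Chetan is living and takes 1/12.
Hemant predeceased; the 1/12 allotted to Hemant's branch passes to Hemant's issue by representation.
Eshan is the sole taker at this level and receives the full 1/12.

Chetan 1/12; Deepa 1/18; Eshan 1/12; Girish 1/6; Kavita 1/6; Manoj 1/6; Omkar 1/12; Priya 1/12; Sarita 1/18; Usha 1/18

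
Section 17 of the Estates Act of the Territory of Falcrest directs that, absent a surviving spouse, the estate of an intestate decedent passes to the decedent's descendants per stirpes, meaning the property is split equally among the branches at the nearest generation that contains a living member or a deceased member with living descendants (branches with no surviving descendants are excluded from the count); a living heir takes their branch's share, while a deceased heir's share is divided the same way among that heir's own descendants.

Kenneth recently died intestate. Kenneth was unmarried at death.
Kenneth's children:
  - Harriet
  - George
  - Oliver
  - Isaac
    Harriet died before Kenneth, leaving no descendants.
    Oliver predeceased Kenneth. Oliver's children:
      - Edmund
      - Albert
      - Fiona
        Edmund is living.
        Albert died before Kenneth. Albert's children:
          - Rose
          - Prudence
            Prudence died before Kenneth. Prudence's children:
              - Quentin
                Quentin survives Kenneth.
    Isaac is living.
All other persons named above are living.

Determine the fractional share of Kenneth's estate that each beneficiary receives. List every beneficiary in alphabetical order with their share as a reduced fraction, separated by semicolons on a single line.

Edmund 1/9; Fiona 1/9; George 1/3; Isaac 1/3; Quentin 1/18; Rose 1/18

There is no surviving spouse, so the entire estate passes to Kenneth's descendants per stirpes.
Harriet left no surviving issue, so that branch lapses and is disregarded.
The estate is divided into 3 equal shares of 1/3 among George, Oliver, Isaac.
George is living and takes 1/3.
Oliver predeceased; the 1/3 allotted to Oliver's branch passes to Oliver's issue by representation.
The 1/3 is divided into 3 equal shares of 1/9 among Edmund, Albert, Fiona.
Edmund is living and takes 1/9.
Albert predeceased; the 1/9 allotted to Albert's branch passes to Albert's issue by representation.
The 1/9 is divided into 2 equal shares of 1/18 among Rose, Prudence.
Rose is living and takes 1/18.
Prudence predeceased; the 1/18 allotted to Prudence's branch passes to Prudence's issue by representation.
Quentin is the sole taker at this level and receives the full 1/18.
Fiona is living and takes 1/9.
Isaac is living and takes 1/3.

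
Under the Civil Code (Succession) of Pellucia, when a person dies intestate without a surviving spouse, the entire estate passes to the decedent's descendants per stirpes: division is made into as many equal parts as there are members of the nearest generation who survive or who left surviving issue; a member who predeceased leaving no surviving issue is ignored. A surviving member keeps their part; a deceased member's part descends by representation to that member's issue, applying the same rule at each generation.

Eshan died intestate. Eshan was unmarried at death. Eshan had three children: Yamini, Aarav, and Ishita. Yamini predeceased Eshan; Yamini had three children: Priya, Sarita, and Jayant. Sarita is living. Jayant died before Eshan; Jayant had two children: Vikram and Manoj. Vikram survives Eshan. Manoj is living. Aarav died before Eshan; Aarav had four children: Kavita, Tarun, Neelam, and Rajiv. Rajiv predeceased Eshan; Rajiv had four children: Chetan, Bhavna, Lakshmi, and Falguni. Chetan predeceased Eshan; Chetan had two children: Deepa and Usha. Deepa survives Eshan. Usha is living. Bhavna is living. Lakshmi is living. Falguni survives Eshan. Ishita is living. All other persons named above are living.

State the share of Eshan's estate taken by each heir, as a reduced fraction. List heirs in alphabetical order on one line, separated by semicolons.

Bhavna 1/48; Deepa 1/96; Falguni 1/48; Ishita 1/3; Kavita 1/12; Lakshmi 1/48; Manoj 1/18; Neelam 1/12; Priya 1/9; Sarita 1/9; Tarun 1/12; Usha 1/96; Vikram 1/18

There is no surviving spouse, so the entire estate passes to Eshan's descendants per stirpes.
The estate is divided into 3 equal shares of 1/3 among Yamini, Aarav, Ishita.
Yamini predeceased; the 1/3 allotted to Yamini's branch passes to Yamini's issue by representation.
The 1/3 is divided into 3 equal shares of 1/9 among Priya, Sarita, Jayant.
Priya is living and takes 1/9.
Sarita is living and takes 1/9.
Jayant predeceased; the 1/9 allotted to Jayant's branch passes to Jayant's issue by representation.
The 1/9 is divided into 2 equal shares of 1/18 among Vikram, Manoj.
Vikram is living and takes 1/18.
Manoj is living and takes 1/18.
Aarav predeceased; the 1/3 allotted to Aarav's branch passes to Aarav's issue by representation.
The 1/3 is divided into 4 equal shares of 1/12 among Kavita, Tarun, Neelam, Rajiv.
Kavita is living and takes 1/12.
Tarun is living and takes 1/12.
Neelam is living and takes 1/12.
Rajiv predeceased; the 1/12 allotted to Rajiv's branch passes to Rajiv's issue by representation.
The 1/12 is divided into 4 equal shares of 1/48 among Chetan, Bhavna, Lakshmi, Falguni.
Chetan predeceased; the 1/48 allotted to Chetan's branch passes to Chetan's issue by representation.
The 1/48 is divided into 2 equal shares of 1/96 among Deepa, Usha.
Deepa is living and takes 1/96.
Usha is living and takes 1/96.
Bhavna is living and takes 1/48.
Lakshmi is living and takes 1/48.
Falguni is living and takes 1/48.
Ishita is living and takes 1/3.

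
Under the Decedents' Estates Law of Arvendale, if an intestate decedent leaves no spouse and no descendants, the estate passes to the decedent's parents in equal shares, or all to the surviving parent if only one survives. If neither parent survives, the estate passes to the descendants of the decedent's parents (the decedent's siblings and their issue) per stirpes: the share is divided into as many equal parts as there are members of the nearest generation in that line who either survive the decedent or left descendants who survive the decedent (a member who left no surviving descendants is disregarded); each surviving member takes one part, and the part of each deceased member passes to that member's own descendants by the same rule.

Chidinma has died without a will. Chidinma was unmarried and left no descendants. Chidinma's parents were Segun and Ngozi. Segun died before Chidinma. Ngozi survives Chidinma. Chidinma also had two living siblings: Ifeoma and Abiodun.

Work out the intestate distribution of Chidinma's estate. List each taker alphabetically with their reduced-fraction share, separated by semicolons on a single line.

Ngozi 1

Only one parent, Ngozi, survives, so Ngozi takes the entire estate. The siblings take nothing because a surviving parent has priority.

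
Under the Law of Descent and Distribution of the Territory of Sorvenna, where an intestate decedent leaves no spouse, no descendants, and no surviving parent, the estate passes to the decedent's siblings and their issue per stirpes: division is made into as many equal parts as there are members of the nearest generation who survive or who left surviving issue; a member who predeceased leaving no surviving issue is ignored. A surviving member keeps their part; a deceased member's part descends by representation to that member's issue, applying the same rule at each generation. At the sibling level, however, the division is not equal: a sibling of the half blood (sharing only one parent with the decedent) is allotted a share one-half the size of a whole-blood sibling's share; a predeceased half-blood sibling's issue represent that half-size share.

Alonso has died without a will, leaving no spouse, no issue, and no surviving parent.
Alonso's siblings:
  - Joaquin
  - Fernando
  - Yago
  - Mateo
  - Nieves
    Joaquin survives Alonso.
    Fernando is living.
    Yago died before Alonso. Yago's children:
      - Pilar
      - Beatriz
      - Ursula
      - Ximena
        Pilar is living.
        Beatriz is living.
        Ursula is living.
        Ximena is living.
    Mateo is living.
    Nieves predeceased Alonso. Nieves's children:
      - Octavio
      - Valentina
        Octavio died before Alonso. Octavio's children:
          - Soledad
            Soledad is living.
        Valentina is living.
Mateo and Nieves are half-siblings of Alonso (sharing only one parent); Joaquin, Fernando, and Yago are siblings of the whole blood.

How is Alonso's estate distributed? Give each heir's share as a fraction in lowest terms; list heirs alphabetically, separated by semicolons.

Beatriz 1/16; Fernando 1/4; Joaquin 1/4; Mateo 1/8; Pilar 1/16; Soledad 1/16; Ursula 1/16; Valentina 1/16; Ximena 1/16

No spouse, descendants, or parent survives, so the estate passes to Alonso's siblings per stirpes.
Half-blood siblings count for one-half the weight of whole-blood siblings at the initial division.
Dividing 1 in proportion to weights (total weight 4): Joaquin (weight 1) → 1/4; Fernando (weight 1) → 1/4; Yago (weight 1) → 1/4; Mateo (weight 1/2) → 1/8; Nieves (weight 1/2) → 1/8.
Joaquin is living and takes 1/4.
Fernando is living and takes 1/4.
Yago predeceased; the 1/4 allotted to Yago's branch passes to Yago's issue by representation.
The 1/4 is divided into 4 equal shares of 1/16 among Pilar, Beatriz, Ursula, Ximena.
Pilar is living and takes 1/16.
Beatriz is living and takes 1/16.
Ursula is living and takes 1/16.
Ximena is living and takes 1/16.
Mateo is living and takes 1/8.
Nieves predeceased; the 1/8 allotted to Nieves's branch passes to Nieves's issue by representation.
The 1/8 is divided into 2 equal shares of 1/16 among Octavio, Valentina.
Octavio predeceased; the 1/16 allotted to Octavio's branch passes to Octavio's issue by representation.
Soledad is the sole taker at this level and receives the full 1/16.
Valentina is living and takes 1/16.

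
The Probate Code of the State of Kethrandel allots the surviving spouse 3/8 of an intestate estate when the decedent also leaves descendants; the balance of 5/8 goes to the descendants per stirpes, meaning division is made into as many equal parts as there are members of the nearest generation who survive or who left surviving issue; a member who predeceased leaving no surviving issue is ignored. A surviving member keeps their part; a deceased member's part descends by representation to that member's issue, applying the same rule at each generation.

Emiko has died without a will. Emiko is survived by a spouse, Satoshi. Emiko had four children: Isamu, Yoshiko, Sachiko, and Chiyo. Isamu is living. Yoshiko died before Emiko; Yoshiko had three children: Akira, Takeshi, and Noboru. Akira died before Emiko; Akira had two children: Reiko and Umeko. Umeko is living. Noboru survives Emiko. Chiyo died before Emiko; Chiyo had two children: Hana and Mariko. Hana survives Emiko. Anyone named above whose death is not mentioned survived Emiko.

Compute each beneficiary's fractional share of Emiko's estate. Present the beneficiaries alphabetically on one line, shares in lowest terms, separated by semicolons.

Satoshi, as surviving spouse, takes 3/8.
The remaining 5/8 passes to Emiko's descendants per stirpes.
The 5/8 is divided into 4 equal shares of 5/32 among Isamu, Yoshiko, Sachiko, Chiyo.
Isamu is living and takes 5/32.
Yoshiko predeceased; the 5/32 allotted to Yoshiko's branch passes to Yoshiko's issue by representation.
The 5/32 is divided into 3 equal shares of 5/96 among Akira, Takeshi, Noboru.
Akira predeceased; the 5/96 allotted to Akira's branch passes to Akira's issue by representation.
The 5/96 is divided into 2 equal shares of 5/192 among Reiko, Umeko.
Reiko is living and takes 5/192.
Umeko is living and takes 5/192.
Takeshi is living and takes 5/96.
Noboru is living and takes 5/96.
Sachiko is living and takes 5/32.
Chiyo predeceased; the 5/32 allotted to Chiyo's branch passes to Chiyo's issue by representation.
The 5/32 is divided into 2 equal shares of 5/64 among Hana, Mariko.
Hana is living and takes 5/64.
Mariko is living and takes 5/64.

Hana 5/64; Isamu 5/32; Mariko 5/64; Noboru 5/96; Reiko 5/192; Sachiko 5/32; Satoshi 3/8; Takeshi 5/96; Umeko 5/192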